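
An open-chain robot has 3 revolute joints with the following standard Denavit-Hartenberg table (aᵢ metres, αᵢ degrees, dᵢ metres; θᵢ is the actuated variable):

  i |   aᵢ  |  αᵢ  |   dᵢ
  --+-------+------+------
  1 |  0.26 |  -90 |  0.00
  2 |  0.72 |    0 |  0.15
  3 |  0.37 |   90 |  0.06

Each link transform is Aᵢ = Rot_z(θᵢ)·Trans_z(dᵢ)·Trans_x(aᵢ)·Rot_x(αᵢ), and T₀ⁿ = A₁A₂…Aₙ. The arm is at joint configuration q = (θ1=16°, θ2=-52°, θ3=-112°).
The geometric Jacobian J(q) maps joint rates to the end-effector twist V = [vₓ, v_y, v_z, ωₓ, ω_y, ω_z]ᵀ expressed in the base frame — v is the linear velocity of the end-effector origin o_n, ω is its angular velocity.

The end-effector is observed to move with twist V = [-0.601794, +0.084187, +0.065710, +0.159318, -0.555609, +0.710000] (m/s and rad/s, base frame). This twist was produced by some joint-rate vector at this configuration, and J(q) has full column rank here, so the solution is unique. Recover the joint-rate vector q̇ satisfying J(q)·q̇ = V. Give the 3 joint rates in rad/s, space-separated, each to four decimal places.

o_n = [0.2763, 0.2977, 0.6694]
J₁: ẑ×o_n = [-0.2977, 0.2763, 0.0000], ω = ẑ
J2: z=[-0.2756, 0.9613, 0.0000] o=[0.2499, 0.0717, 0.0000] → [0.6434, 0.1845, -0.0876, -0.2756, 0.9613, 0.0000]
J3: z=[-0.2756, 0.9613, 0.0000] o=[0.6347, 0.3380, 0.5674] → [0.0980, 0.0281, 0.3557, -0.2756, 0.9613, 0.0000]
q̇ = J⁺·V = [0.7100, -0.6120, 0.0340]

0.7100 -0.6120 0.0340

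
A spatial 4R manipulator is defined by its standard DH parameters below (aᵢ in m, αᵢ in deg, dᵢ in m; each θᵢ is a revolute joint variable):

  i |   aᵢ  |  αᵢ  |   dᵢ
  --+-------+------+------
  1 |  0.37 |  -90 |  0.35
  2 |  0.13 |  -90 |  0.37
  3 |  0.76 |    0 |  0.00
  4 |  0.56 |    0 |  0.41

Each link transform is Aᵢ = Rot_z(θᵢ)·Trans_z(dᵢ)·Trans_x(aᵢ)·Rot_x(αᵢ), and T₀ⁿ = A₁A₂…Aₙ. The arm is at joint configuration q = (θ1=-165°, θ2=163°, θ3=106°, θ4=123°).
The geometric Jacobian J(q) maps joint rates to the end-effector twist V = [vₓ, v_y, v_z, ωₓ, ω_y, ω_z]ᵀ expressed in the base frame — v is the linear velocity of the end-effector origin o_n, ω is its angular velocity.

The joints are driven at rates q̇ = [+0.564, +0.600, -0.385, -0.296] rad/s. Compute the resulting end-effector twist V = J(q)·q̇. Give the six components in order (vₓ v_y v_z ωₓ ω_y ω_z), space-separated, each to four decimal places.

-0.2619 -0.1232 -0.1826 -0.0370 -0.6311 -0.0872

o_n = [-0.6383, -0.2353, 0.8727]
J₁: ẑ×o_n = [0.2353, -0.6383, 0.0000], ω = ẑ
J2: z=[0.2588, -0.9659, 0.0000] o=[-0.3574, -0.0958, 0.3500] → [-0.5049, -0.1353, -0.3075, 0.2588, -0.9659, 0.0000]
J3: z=[0.2824, 0.0757, 0.9563] o=[-0.1415, -0.4210, 0.3120] → [-0.1351, -0.6334, 0.0900, 0.2824, 0.0757, 0.9563]
J4: z=[0.2824, 0.0757, 0.9563] o=[-0.5241, 0.2328, 0.3732] → [0.4855, -0.2503, -0.1236, 0.2824, 0.0757, 0.9563]
V = J·q̇ = [-0.2619, -0.1232, -0.1826, -0.0370, -0.6311, -0.0872]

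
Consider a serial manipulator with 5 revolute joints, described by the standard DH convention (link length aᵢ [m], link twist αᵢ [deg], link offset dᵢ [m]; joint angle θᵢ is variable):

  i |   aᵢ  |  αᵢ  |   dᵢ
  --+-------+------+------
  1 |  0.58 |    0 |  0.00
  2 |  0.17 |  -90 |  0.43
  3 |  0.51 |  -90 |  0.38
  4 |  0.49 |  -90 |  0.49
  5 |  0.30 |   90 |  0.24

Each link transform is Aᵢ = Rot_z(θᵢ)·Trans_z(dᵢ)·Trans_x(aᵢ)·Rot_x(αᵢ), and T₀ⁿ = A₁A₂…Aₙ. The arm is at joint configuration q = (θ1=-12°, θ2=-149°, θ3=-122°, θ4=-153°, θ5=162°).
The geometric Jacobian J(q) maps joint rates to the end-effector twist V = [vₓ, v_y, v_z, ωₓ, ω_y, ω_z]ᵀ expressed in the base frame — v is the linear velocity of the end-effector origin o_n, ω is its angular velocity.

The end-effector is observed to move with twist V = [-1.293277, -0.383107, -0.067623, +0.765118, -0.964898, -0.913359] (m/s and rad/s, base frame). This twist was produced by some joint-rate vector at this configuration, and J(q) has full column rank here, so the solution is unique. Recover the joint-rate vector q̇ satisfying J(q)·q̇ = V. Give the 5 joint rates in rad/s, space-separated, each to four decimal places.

o_n = [0.5304, -0.8597, 1.0108]
J₁: ẑ×o_n = [0.8597, 0.5304, -0.0000], ω = ẑ
J2: z=[0.0000, 0.0000, 1.0000] o=[0.5673, -0.1206, 0.0000] → [0.7391, -0.0370, 0.0000, 0.0000, 0.0000, 1.0000]
J3: z=[0.3256, -0.9455, 0.0000] o=[0.4066, -0.1759, 0.4300] → [-0.5491, -0.1891, -0.1056, 0.3256, -0.9455, 0.0000]
J4: z=[-0.8018, -0.2761, 0.5299] o=[0.7858, -0.4472, 0.8625] → [0.1776, -0.0165, 0.2602, -0.8018, -0.2761, 0.5299]
J5: z=[0.5176, -0.7641, 0.3850] o=[0.2466, -0.8682, 0.7519] → [-0.2011, -0.0247, 0.2212, 0.5176, -0.7641, 0.3850]
q̇ = J⁺·V = [-0.4750, -0.4310, 0.7480, -0.3510, 0.4640]

-0.4750 -0.4310 0.7480 -0.3510 0.4640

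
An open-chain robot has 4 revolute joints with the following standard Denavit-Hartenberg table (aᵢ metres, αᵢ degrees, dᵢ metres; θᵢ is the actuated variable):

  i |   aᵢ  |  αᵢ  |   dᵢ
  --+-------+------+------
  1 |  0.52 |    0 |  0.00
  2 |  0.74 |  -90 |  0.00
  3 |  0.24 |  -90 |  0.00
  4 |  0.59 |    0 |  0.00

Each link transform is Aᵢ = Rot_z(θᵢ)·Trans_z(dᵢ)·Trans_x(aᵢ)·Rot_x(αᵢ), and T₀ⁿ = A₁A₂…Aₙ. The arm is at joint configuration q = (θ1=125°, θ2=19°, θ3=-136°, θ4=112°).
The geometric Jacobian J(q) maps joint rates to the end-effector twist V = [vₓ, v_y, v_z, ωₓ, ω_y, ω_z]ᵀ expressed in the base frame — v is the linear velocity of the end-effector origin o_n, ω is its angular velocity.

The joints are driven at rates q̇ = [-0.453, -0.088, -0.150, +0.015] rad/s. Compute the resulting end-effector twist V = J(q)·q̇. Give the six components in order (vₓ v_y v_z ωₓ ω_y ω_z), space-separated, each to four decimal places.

0.6582 0.2787 -0.0077 0.0797 0.1275 -0.5302

o_n = [-0.5643, 1.2955, 0.0132]
J₁: ẑ×o_n = [-1.2955, -0.5643, 0.0000], ω = ẑ
J2: z=[0.0000, 0.0000, 1.0000] o=[-0.2983, 0.4260, 0.0000] → [-0.8695, -0.2661, 0.0000, 0.0000, 0.0000, 1.0000]
J3: z=[-0.5878, -0.8090, 0.0000] o=[-0.8969, 0.8609, 0.0000] → [-0.0107, 0.0078, 0.0137, -0.5878, -0.8090, 0.0000]
J4: z=[-0.5620, 0.4083, 0.7193] o=[-0.7573, 0.7594, 0.1667] → [-0.4483, 0.0525, -0.3800, -0.5620, 0.4083, 0.7193]
V = J·q̇ = [0.6582, 0.2787, -0.0077, 0.0797, 0.1275, -0.5302]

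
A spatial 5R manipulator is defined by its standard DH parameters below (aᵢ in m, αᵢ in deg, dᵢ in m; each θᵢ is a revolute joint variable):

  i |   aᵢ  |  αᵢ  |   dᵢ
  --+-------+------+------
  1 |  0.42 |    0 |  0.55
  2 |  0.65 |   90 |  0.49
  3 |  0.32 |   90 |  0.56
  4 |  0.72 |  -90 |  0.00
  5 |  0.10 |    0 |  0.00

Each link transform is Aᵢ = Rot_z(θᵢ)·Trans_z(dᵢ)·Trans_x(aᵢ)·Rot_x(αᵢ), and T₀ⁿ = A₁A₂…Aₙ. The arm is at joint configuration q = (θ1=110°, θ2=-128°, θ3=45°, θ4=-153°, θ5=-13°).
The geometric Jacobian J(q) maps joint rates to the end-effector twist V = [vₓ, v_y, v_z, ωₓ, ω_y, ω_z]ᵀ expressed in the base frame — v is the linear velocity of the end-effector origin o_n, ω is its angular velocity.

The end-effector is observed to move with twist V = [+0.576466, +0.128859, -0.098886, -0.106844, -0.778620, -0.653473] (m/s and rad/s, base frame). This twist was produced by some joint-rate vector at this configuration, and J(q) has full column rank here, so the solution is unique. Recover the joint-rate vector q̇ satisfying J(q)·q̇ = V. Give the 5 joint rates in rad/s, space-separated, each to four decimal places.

-0.9310 0.5430 0.5980 0.2860 -0.1970

o_n = [0.1567, 0.0985, 0.7354]
J₁: ẑ×o_n = [-0.0985, 0.1567, 0.0000], ω = ẑ
J2: z=[0.0000, 0.0000, 1.0000] o=[-0.1436, 0.3947, 0.5500] → [0.2962, 0.3003, -0.0000, 0.0000, 0.0000, 1.0000]
J3: z=[-0.3090, -0.9511, 0.0000] o=[0.4745, 0.1938, 1.0400] → [0.2897, -0.0941, -0.2728, -0.3090, -0.9511, 0.0000]
J4: z=[0.6725, -0.2185, -0.7071] o=[0.5167, -0.4087, 1.2663] → [0.4746, 0.6116, 0.2624, 0.6725, -0.2185, -0.7071]
J5: z=[0.5806, 0.7482, 0.3210] o=[0.1863, 0.0423, 0.8126] → [-0.0758, 0.0354, 0.0547, 0.5806, 0.7482, 0.3210]
q̇ = J⁺·V = [-0.9310, 0.5430, 0.5980, 0.2860, -0.1970]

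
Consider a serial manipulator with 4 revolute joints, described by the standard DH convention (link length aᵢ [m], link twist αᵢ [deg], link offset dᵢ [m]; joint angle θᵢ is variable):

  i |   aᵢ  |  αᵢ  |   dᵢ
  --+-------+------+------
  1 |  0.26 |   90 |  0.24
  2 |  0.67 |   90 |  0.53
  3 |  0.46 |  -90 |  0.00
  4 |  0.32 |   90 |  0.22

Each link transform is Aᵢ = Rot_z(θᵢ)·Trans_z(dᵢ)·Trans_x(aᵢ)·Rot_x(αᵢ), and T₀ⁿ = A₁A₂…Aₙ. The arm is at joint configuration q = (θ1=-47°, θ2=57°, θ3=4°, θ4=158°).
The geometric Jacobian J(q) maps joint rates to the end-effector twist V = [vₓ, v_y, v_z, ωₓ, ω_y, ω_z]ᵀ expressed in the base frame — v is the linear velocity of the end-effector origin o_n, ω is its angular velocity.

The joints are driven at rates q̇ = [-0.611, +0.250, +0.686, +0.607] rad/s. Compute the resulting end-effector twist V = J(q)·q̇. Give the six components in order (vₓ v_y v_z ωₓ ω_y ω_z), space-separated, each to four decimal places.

-0.7684 0.1413 -0.2056 -0.2490 -0.9874 -1.0201

o_n = [-0.1440, -0.9612, 0.9909]
J₁: ẑ×o_n = [0.9612, -0.1440, 0.0000], ω = ẑ
J2: z=[-0.7314, -0.6820, 0.0000] o=[0.1773, -0.1902, 0.2400] → [-0.5121, 0.5492, 0.3447, -0.7314, -0.6820, 0.0000]
J3: z=[0.5720, -0.6134, -0.5446] o=[0.0386, -0.8185, 0.8019] → [-0.1937, -0.0087, -0.1936, 0.5720, -0.6134, -0.5446]
J4: z=[-0.7555, -0.6526, -0.0585] o=[0.1855, -1.0232, 1.1868] → [0.1314, -0.1286, -0.2619, -0.7555, -0.6526, -0.0585]
V = J·q̇ = [-0.7684, 0.1413, -0.2056, -0.2490, -0.9874, -1.0201]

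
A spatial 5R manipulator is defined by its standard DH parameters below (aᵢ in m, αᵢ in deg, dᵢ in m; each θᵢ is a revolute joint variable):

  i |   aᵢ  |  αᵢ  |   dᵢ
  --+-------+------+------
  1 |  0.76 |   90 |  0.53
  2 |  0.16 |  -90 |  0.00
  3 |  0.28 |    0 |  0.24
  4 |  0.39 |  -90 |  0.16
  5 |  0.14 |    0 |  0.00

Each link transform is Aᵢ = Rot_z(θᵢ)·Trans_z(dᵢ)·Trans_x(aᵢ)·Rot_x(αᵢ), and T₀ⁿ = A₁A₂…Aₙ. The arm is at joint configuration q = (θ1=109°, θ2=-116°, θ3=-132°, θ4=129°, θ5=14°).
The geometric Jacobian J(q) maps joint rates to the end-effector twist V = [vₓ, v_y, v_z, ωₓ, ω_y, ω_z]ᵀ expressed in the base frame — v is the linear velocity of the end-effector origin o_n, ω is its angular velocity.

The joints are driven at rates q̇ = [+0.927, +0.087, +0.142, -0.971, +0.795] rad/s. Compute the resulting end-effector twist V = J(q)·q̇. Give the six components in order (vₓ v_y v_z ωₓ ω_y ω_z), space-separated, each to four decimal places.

o_n = [-0.0608, 0.9001, -0.0779]
J₁: ẑ×o_n = [-0.9001, -0.0608, 0.0000], ω = ẑ
J2: z=[0.9455, 0.3256, 0.0000] o=[-0.2474, 0.7186, 0.5300] → [-0.1979, 0.5748, 0.1109, 0.9455, 0.3256, 0.0000]
J3: z=[-0.2926, 0.8498, -0.4384] o=[-0.2246, 0.6523, 0.3862] → [-0.2857, -0.2076, -0.2118, -0.2926, 0.8498, -0.4384]
J4: z=[-0.2926, 0.8498, -0.4384] o=[-0.1248, 1.0016, 0.4494] → [-0.4926, -0.1824, -0.0247, -0.2926, 0.8498, -0.4384]
J5: z=[-0.9368, -0.3468, -0.0470] o=[-0.0968, 0.9828, 0.0292] → [0.0332, -0.1020, 0.0899, -0.9368, -0.3468, -0.0470]
V = J·q̇ = [-0.3875, 0.0602, 0.0751, -0.4199, -0.9519, 1.2530]

-0.3875 0.0602 0.0751 -0.4199 -0.9519 1.2530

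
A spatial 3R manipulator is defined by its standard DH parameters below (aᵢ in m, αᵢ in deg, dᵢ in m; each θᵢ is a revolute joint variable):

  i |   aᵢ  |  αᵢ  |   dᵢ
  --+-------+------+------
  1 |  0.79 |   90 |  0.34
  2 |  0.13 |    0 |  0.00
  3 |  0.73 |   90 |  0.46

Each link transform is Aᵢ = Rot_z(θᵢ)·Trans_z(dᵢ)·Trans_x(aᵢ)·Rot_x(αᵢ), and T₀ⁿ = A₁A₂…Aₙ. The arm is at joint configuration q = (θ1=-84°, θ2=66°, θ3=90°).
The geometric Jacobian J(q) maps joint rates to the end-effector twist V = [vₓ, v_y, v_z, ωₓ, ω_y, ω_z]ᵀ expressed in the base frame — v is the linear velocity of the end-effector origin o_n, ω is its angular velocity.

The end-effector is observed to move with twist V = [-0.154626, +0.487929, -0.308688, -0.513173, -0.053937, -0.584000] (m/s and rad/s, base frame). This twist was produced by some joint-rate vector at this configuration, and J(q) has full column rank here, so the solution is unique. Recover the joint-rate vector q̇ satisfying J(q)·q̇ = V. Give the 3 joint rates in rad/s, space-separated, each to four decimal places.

-0.5840 0.6700 -0.1540

o_n = [-0.4391, -0.2231, 0.7557]
J₁: ẑ×o_n = [0.2231, -0.4391, 0.0000], ω = ẑ
J2: z=[-0.9945, -0.1045, 0.0000] o=[0.0826, -0.7857, 0.3400] → [-0.0435, 0.4134, -0.6140, -0.9945, -0.1045, 0.0000]
J3: z=[-0.9945, -0.1045, 0.0000] o=[0.0881, -0.8383, 0.4588] → [-0.0310, 0.2953, -0.6669, -0.9945, -0.1045, 0.0000]
q̇ = J⁺·V = [-0.5840, 0.6700, -0.1540]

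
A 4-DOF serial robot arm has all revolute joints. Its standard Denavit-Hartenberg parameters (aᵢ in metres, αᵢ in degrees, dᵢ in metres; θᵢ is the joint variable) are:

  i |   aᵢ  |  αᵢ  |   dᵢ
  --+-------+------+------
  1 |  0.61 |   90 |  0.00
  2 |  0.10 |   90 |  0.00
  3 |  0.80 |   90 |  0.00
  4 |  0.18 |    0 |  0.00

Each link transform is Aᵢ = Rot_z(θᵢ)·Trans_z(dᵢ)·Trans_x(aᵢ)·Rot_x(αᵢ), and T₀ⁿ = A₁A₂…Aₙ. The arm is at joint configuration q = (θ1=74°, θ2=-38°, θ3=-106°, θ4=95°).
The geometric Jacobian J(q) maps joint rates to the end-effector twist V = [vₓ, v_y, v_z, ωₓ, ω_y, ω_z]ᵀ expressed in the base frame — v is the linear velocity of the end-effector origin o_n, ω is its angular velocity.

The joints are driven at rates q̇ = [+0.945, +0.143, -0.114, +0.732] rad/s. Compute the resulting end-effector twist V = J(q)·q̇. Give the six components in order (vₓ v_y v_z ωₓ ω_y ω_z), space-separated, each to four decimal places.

-0.4282 -0.6415 0.0108 0.1979 -0.5606 1.4680

o_n = [-0.6123, 0.6001, -0.0698]
J₁: ẑ×o_n = [-0.6001, -0.6123, 0.0000], ω = ẑ
J2: z=[0.9613, -0.2756, 0.0000] o=[0.1681, 0.5864, 0.0000] → [0.0192, 0.0671, -0.2020, 0.9613, -0.2756, 0.0000]
J3: z=[-0.1697, -0.5918, -0.7880] o=[0.1899, 0.6621, -0.0616] → [-0.0441, 0.6307, -0.4642, -0.1697, -0.5918, -0.7880]
J4: z=[0.0562, -0.8041, 0.5918] o=[-0.5973, 0.7071, 0.0742] → [0.1791, -0.0008, -0.0181, 0.0562, -0.8041, 0.5918]
V = J·q̇ = [-0.4282, -0.6415, 0.0108, 0.1979, -0.5606, 1.4680]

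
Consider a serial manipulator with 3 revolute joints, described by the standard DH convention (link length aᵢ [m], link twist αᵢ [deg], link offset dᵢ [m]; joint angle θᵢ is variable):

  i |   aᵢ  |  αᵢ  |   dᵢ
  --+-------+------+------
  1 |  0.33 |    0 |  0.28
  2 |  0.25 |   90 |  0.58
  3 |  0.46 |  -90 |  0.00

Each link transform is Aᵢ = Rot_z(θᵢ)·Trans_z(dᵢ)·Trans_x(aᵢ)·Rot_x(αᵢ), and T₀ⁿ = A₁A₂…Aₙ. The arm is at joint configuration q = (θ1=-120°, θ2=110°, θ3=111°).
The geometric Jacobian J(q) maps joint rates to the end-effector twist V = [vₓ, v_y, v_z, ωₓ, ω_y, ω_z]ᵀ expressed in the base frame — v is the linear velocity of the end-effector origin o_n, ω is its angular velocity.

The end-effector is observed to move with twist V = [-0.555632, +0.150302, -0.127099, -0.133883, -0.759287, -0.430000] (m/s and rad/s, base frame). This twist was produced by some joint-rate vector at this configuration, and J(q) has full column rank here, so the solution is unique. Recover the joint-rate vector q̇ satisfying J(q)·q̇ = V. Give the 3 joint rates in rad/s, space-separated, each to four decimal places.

o_n = [-0.0811, -0.3006, 1.2894]
J₁: ẑ×o_n = [0.3006, -0.0811, 0.0000], ω = ẑ
J2: z=[0.0000, 0.0000, 1.0000] o=[-0.1650, -0.2858, 0.2800] → [0.0148, 0.0839, -0.0000, 0.0000, 0.0000, 1.0000]
J3: z=[-0.1736, -0.9848, 0.0000] o=[0.0812, -0.3292, 0.8600] → [-0.4229, 0.0746, -0.1648, -0.1736, -0.9848, 0.0000]
q̇ = J⁺·V = [-0.7810, 0.3510, 0.7710]

-0.7810 0.3510 0.7710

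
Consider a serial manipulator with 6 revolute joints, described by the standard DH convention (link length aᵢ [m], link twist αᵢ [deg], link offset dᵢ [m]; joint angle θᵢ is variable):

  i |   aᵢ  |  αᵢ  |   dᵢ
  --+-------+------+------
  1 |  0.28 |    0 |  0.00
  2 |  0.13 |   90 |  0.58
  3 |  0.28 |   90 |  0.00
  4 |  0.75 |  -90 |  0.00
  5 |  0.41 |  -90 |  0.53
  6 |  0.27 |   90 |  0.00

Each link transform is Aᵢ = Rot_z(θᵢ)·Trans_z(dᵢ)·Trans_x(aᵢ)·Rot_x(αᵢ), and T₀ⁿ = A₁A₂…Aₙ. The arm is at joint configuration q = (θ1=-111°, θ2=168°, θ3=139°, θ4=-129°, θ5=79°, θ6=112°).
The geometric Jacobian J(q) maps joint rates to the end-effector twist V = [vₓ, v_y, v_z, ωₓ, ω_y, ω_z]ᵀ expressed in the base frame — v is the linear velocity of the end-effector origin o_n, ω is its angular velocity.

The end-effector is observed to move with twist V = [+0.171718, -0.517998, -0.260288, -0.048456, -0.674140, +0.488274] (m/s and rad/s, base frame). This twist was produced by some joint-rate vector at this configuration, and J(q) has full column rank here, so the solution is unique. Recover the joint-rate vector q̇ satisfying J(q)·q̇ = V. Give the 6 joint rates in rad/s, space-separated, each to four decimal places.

0.8300 0.2820 -0.2520 -0.7670 -0.3350 0.4820

o_n = [-0.8079, 0.1265, 0.3435]
J₁: ẑ×o_n = [-0.1265, -0.8079, 0.0000], ω = ẑ
J2: z=[0.0000, 0.0000, 1.0000] o=[-0.1003, -0.2614, 0.0000] → [-0.3879, -0.7075, 0.0000, 0.0000, 0.0000, 1.0000]
J3: z=[0.8387, -0.5446, 0.0000] o=[-0.0295, -0.1524, 0.5800] → [0.1288, 0.1984, -0.1900, 0.8387, -0.5446, 0.0000]
J4: z=[0.3573, 0.5502, 0.7547] o=[-0.1446, -0.3296, 0.7637] → [-0.5754, -0.3504, 0.5279, 0.3573, 0.5502, 0.7547]
J5: z=[-0.8472, -0.1491, 0.5099] o=[-0.4395, 0.2866, 0.4540] → [0.0981, -0.2815, 0.0807, -0.8472, -0.1491, 0.5099]
J6: z=[0.3177, -0.9115, 0.2613] o=[-1.0630, 0.0504, 0.3882] → [0.0209, 0.0809, 0.2568, 0.3177, -0.9115, 0.2613]
q̇ = J⁺·V = [0.8300, 0.2820, -0.2520, -0.7670, -0.3350, 0.4820]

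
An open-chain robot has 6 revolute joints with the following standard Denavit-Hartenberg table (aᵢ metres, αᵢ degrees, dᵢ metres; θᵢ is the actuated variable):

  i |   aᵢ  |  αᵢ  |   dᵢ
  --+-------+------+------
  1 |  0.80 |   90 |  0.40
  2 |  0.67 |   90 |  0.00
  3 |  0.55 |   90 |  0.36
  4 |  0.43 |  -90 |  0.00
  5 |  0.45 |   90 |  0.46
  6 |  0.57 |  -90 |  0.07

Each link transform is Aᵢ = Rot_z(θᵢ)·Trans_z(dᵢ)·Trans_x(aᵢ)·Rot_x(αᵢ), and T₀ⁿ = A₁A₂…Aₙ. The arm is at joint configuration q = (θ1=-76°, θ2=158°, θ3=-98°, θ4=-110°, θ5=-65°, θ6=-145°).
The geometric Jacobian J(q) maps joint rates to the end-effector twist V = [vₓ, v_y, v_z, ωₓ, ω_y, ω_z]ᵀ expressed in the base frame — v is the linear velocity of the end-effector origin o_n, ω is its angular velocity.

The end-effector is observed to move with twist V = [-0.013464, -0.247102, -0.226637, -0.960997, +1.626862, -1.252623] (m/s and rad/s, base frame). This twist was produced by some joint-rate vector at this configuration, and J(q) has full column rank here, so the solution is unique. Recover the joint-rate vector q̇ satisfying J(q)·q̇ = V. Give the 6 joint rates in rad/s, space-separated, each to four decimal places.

o_n = [0.5901, -0.1151, 0.5954]
J₁: ẑ×o_n = [0.1151, 0.5901, -0.0000], ω = ẑ
J2: z=[-0.9703, -0.2419, 0.0000] o=[0.1935, -0.7762, 0.4000] → [-0.0473, 0.1896, -0.5456, -0.9703, -0.2419, 0.0000]
J3: z=[0.0906, -0.3635, 0.9272] o=[0.0433, -0.1735, 0.6510] → [-0.0339, 0.5121, 0.2041, 0.0906, -0.3635, 0.9272]
J4: z=[0.0871, -0.9246, -0.3710] o=[0.6215, -0.2414, 0.9561] → [0.3804, 0.0431, -0.0180, 0.0871, -0.9246, -0.3710]
J5: z=[0.9012, 0.2318, -0.3661] o=[0.4390, -0.1114, 0.5891] → [0.0001, -0.0610, -0.0383, 0.9012, 0.2318, -0.3661]
J6: z=[0.4215, -0.6648, 0.6167] o=[0.8084, -0.3243, 0.1071] → [-0.4537, -0.3404, -0.0569, 0.4215, -0.6648, 0.6167]
q̇ = J⁺·V = [-0.6060, 0.3720, -0.4850, -0.9940, -0.0720, -0.9600]

-0.6060 0.3720 -0.4850 -0.9940 -0.0720 -0.9600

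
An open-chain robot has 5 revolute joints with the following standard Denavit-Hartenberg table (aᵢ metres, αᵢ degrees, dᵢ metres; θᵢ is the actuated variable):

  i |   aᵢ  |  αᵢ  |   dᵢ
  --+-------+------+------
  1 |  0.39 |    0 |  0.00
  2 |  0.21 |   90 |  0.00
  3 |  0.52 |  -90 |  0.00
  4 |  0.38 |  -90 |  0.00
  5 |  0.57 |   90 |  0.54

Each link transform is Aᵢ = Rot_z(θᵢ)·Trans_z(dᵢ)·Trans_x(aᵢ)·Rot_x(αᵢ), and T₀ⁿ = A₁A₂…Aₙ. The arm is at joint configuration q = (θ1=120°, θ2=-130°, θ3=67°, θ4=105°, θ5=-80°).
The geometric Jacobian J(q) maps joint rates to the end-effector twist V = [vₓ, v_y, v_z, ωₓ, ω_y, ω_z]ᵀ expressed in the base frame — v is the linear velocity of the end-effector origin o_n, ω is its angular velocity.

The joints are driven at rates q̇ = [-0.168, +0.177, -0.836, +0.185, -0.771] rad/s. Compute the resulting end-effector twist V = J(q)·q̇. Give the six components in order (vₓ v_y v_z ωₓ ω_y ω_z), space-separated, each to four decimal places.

-0.0037 -0.5056 0.5509 0.2987 0.9989 0.7668

o_n = [-0.4893, 0.7175, 0.1037]
J₁: ẑ×o_n = [-0.7175, -0.4893, 0.0000], ω = ẑ
J2: z=[0.0000, 0.0000, 1.0000] o=[-0.1950, 0.3377, 0.0000] → [-0.3798, -0.2943, 0.0000, 0.0000, 0.0000, 1.0000]
J3: z=[-0.1736, -0.9848, 0.0000] o=[0.0118, 0.3013, 0.0000] → [-0.1022, 0.0180, -0.5658, -0.1736, -0.9848, 0.0000]
J4: z=[-0.9065, 0.1598, 0.3907] o=[0.2119, 0.2660, 0.4787] → [-0.2364, -0.6139, -0.2972, -0.9065, 0.1598, 0.3907]
J5: z=[-0.4166, -0.1893, -0.8891] o=[0.2378, 0.6342, 0.3881] → [0.1280, 0.5280, -0.1724, -0.4166, -0.1893, -0.8891]
V = J·q̇ = [-0.0037, -0.5056, 0.5509, 0.2987, 0.9989, 0.7668]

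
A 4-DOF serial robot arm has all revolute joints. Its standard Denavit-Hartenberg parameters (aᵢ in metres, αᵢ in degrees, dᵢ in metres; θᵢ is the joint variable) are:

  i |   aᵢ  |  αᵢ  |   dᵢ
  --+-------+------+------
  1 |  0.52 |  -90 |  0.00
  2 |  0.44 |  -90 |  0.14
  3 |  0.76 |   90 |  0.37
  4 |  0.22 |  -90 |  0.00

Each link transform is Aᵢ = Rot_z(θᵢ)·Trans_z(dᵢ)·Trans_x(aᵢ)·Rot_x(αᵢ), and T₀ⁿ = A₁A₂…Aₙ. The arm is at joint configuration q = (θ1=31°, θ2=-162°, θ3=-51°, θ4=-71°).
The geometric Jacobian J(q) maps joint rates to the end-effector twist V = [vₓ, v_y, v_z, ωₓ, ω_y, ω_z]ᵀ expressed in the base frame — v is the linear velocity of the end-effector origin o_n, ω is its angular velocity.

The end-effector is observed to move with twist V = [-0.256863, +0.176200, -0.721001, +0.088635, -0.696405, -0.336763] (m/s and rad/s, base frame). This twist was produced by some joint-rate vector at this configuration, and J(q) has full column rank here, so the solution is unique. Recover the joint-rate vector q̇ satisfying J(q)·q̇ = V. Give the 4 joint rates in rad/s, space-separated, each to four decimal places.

0.4830 -0.6300 -0.8670 -0.0200

o_n = [-0.7017, 0.4957, 0.4518]
J₁: ẑ×o_n = [-0.4957, -0.7017, 0.0000], ω = ẑ
J2: z=[-0.5150, 0.8572, 0.0000] o=[0.4457, 0.2678, 0.0000] → [0.3872, 0.2327, 0.8662, -0.5150, 0.8572, 0.0000]
J3: z=[0.2649, 0.1592, 0.9511] o=[0.0149, 0.1723, 0.1360] → [-0.2573, -0.7652, 0.1997, 0.2649, 0.1592, 0.9511]
J4: z=[0.3094, 0.9201, -0.2402] o=[-0.5812, 0.5032, 0.6357] → [-0.1710, 0.0858, 0.1086, 0.3094, 0.9201, -0.2402]
q̇ = J⁺·V = [0.4830, -0.6300, -0.8670, -0.0200]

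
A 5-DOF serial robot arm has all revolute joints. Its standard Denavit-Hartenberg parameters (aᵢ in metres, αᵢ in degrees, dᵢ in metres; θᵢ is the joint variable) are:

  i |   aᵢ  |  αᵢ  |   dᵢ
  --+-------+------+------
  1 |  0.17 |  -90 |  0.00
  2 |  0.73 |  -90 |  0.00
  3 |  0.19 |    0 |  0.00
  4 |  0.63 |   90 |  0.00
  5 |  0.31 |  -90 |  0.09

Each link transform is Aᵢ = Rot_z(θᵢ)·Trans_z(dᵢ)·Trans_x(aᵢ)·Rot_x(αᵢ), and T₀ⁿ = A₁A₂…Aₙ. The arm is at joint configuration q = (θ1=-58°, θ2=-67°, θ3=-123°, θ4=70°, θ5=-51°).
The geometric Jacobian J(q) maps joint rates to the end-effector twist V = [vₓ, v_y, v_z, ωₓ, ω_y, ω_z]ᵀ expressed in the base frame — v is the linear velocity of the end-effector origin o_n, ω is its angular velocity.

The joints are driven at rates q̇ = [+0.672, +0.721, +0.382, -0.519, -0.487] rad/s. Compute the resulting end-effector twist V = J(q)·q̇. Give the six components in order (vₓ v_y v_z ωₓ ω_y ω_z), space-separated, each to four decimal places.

0.2344 0.0877 -0.1980 0.3766 0.2048 1.0835

o_n = [0.9301, 0.1579, 1.0618]
J₁: ẑ×o_n = [-0.1579, 0.9301, 0.0000], ω = ẑ
J2: z=[0.8480, 0.5299, 0.0000] o=[0.0901, -0.1442, 0.0000] → [0.5626, -0.9004, -0.1890, 0.8480, 0.5299, 0.0000]
J3: z=[0.4878, -0.7806, -0.3907] o=[0.2412, -0.3861, 0.6720] → [-0.0917, -0.4593, 0.8031, 0.4878, -0.7806, -0.3907]
J4: z=[0.4878, -0.7806, -0.3907] o=[0.3549, -0.2673, 0.5767] → [-0.2125, -0.4613, 0.6564, 0.4878, -0.7806, -0.3907]
J5: z=[0.3450, 0.5835, -0.7351] o=[0.8601, -0.1263, 0.9257] → [0.2884, -0.0984, 0.0572, 0.3450, 0.5835, -0.7351]
V = J·q̇ = [0.2344, 0.0877, -0.1980, 0.3766, 0.2048, 1.0835]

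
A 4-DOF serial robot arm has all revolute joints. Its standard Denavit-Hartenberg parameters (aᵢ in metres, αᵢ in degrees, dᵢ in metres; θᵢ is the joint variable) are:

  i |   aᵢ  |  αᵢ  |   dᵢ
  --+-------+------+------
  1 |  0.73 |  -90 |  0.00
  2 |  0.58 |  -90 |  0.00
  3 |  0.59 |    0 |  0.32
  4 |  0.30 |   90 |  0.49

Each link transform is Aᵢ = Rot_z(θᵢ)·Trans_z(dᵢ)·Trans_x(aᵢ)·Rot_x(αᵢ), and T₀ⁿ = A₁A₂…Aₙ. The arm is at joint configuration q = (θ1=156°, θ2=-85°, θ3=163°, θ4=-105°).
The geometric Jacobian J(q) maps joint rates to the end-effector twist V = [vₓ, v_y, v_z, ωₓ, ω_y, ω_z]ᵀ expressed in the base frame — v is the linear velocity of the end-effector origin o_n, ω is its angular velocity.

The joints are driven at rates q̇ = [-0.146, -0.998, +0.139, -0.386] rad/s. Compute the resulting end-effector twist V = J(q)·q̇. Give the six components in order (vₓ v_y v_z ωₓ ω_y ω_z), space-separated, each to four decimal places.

0.1925 0.0335 0.8592 0.6307 0.8116 -0.1245

o_n = [-1.2443, 1.0213, 0.1035]
J₁: ẑ×o_n = [-1.0213, -1.2443, 0.0000], ω = ẑ
J2: z=[-0.4067, -0.9135, 0.0000] o=[-0.6669, 0.2969, 0.0000] → [-0.0945, 0.0421, -0.8221, -0.4067, -0.9135, 0.0000]
J3: z=[-0.9101, 0.4052, -0.0872] o=[-0.7131, 0.3175, 0.5778] → [-0.1308, -0.3853, -0.4253, -0.9101, 0.4052, -0.0872]
J4: z=[-0.9101, 0.4052, -0.0872] o=[-0.8892, 0.5847, -0.0122] → [0.0849, 0.1362, -0.2534, -0.9101, 0.4052, -0.0872]
V = J·q̇ = [0.1925, 0.0335, 0.8592, 0.6307, 0.8116, -0.1245]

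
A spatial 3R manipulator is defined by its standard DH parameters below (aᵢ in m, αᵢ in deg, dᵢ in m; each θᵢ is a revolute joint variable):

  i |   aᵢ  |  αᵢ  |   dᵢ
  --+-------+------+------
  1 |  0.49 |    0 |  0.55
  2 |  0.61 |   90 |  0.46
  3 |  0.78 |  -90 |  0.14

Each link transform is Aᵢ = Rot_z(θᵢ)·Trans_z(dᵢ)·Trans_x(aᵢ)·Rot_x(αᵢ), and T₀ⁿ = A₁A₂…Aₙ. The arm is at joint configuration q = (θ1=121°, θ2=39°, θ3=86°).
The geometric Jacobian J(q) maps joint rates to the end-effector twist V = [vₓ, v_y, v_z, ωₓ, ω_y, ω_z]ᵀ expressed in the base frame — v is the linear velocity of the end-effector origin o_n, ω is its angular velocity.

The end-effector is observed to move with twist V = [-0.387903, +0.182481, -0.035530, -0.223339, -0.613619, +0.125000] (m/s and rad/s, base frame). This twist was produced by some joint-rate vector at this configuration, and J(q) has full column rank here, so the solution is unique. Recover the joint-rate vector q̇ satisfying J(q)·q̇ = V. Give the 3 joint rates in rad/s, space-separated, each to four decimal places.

-0.3200 0.4450 -0.6530

o_n = [-0.8288, 0.7788, 1.7881]
J₁: ẑ×o_n = [-0.7788, -0.8288, 0.0000], ω = ẑ
J2: z=[0.0000, 0.0000, 1.0000] o=[-0.2524, 0.4200, 0.5500] → [-0.3588, -0.5765, 0.0000, 0.0000, 0.0000, 1.0000]
J3: z=[0.3420, 0.9397, 0.0000] o=[-0.8256, 0.6286, 1.0100] → [0.7312, -0.2661, 0.0544, 0.3420, 0.9397, 0.0000]
q̇ = J⁺·V = [-0.3200, 0.4450, -0.6530]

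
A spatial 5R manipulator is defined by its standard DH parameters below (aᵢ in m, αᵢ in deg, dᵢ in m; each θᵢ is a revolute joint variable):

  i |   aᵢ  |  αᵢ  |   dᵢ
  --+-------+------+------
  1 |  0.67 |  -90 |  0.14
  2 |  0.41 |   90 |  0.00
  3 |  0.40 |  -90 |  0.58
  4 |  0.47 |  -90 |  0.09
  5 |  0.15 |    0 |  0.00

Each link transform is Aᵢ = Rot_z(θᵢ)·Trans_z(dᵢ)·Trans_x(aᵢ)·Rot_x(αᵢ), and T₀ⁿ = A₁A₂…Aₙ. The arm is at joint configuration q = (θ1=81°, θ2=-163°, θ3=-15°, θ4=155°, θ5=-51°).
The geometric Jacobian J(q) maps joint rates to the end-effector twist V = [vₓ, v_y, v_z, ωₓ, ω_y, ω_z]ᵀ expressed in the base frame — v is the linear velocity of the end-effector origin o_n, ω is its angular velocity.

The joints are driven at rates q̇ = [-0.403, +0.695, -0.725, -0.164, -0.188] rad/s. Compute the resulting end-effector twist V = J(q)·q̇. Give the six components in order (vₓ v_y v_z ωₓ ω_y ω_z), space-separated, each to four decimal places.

0.0105 -0.2629 0.4436 -0.4739 0.3069 0.4633

o_n = [-0.1896, 0.2629, -0.0825]
J₁: ẑ×o_n = [-0.2629, -0.1896, 0.0000], ω = ẑ
J2: z=[-0.9877, 0.1564, 0.0000] o=[0.1048, 0.6618, 0.1400] → [-0.0348, -0.2198, 0.4400, -0.9877, 0.1564, 0.0000]
J3: z=[-0.0457, -0.2888, -0.9563] o=[0.0435, 0.2745, 0.2599] → [0.0878, 0.2072, -0.0668, -0.0457, -0.2888, -0.9563]
J4: z=[-0.9928, -0.0934, 0.0757] o=[0.0614, -0.2741, -0.1818] → [-0.0499, 0.0796, -0.5565, -0.9928, -0.0934, 0.0757]
J5: z=[-0.0884, 0.1410, -0.9861] o=[-0.0662, 0.1807, -0.1054] → [0.0842, 0.1237, 0.0101, -0.0884, 0.1410, -0.9861]
V = J·q̇ = [0.0105, -0.2629, 0.4436, -0.4739, 0.3069, 0.4633]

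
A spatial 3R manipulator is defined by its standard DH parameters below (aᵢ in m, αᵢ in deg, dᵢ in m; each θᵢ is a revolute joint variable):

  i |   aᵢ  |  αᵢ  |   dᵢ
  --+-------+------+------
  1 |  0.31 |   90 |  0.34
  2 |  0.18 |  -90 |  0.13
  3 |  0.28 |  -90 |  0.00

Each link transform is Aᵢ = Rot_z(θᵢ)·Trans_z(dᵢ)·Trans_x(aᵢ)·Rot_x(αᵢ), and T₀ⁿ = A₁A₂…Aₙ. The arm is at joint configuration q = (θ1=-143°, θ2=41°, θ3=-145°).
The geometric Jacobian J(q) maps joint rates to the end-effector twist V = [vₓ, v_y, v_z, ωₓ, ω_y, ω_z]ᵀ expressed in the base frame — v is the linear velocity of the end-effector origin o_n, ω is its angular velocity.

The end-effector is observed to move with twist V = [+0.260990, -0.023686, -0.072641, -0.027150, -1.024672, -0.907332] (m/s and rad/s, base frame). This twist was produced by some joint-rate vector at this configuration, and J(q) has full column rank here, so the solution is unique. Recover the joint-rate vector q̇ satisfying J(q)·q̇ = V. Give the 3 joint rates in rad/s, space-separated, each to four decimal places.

-0.1730 -0.8020 -0.9730

o_n = [-0.3927, 0.0679, 0.3076]
J₁: ẑ×o_n = [-0.0679, -0.3927, 0.0000], ω = ẑ
J2: z=[-0.6018, 0.7986, 0.0000] o=[-0.2476, -0.1866, 0.3400] → [-0.0259, -0.0195, -0.0373, -0.6018, 0.7986, 0.0000]
J3: z=[0.5240, 0.3948, 0.7547] o=[-0.4343, -0.1645, 0.4581] → [-0.2348, 0.1102, 0.1054, 0.5240, 0.3948, 0.7547]
q̇ = J⁺·V = [-0.1730, -0.8020, -0.9730]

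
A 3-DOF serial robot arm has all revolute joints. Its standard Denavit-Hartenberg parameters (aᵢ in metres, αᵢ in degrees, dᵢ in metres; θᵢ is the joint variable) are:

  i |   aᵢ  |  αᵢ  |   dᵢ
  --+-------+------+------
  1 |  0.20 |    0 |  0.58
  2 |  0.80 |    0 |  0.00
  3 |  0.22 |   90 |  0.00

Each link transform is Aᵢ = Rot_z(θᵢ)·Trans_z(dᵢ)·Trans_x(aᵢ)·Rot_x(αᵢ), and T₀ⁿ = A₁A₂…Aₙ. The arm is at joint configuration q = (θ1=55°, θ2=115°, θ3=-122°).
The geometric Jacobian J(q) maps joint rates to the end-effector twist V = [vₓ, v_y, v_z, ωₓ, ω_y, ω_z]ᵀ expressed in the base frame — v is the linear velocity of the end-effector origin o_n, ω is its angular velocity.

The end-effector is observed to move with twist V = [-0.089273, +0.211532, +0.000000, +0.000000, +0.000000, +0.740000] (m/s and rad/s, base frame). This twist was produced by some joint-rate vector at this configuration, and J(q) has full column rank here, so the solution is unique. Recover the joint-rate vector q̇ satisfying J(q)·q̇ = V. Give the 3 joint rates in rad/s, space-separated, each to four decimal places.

o_n = [-0.5259, 0.4662, 0.5800]
J₁: ẑ×o_n = [-0.4662, -0.5259, 0.0000], ω = ẑ
J2: z=[0.0000, 0.0000, 1.0000] o=[0.1147, 0.1638, 0.5800] → [-0.3024, -0.6406, 0.0000, 0.0000, 0.0000, 1.0000]
J3: z=[0.0000, 0.0000, 1.0000] o=[-0.6731, 0.3027, 0.5800] → [-0.1635, 0.1472, 0.0000, 0.0000, 0.0000, 1.0000]
q̇ = J⁺·V = [-0.0740, -0.0670, 0.8810]

-0.0740 -0.0670 0.8810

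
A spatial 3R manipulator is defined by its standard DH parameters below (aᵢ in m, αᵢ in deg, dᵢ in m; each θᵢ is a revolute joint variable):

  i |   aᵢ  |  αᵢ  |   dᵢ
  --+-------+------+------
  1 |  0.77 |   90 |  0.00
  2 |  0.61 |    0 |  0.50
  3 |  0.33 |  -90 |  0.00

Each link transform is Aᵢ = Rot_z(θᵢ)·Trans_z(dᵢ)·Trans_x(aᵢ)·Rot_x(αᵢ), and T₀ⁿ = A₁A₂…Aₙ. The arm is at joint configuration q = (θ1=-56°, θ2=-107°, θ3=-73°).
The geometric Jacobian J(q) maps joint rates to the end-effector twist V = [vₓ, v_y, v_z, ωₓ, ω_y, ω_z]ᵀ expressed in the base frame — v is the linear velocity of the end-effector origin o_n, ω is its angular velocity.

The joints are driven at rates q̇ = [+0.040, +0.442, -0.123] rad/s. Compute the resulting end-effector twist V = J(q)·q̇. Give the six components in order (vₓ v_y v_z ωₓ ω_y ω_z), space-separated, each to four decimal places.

o_n = [-0.2682, -0.4965, -0.5833]
J₁: ẑ×o_n = [0.4965, -0.2682, 0.0000], ω = ẑ
J2: z=[-0.8290, -0.5592, 0.0000] o=[0.4306, -0.6384, 0.0000] → [0.3262, -0.4836, -0.5083, -0.8290, -0.5592, 0.0000]
J3: z=[-0.8290, -0.5592, 0.0000] o=[-0.0837, -0.7701, -0.5833] → [-0.0000, -0.0000, -0.3300, -0.8290, -0.5592, 0.0000]
V = J·q̇ = [0.1640, -0.2245, -0.1841, -0.2645, -0.1784, 0.0400]

0.1640 -0.2245 -0.1841 -0.2645 -0.1784 0.0400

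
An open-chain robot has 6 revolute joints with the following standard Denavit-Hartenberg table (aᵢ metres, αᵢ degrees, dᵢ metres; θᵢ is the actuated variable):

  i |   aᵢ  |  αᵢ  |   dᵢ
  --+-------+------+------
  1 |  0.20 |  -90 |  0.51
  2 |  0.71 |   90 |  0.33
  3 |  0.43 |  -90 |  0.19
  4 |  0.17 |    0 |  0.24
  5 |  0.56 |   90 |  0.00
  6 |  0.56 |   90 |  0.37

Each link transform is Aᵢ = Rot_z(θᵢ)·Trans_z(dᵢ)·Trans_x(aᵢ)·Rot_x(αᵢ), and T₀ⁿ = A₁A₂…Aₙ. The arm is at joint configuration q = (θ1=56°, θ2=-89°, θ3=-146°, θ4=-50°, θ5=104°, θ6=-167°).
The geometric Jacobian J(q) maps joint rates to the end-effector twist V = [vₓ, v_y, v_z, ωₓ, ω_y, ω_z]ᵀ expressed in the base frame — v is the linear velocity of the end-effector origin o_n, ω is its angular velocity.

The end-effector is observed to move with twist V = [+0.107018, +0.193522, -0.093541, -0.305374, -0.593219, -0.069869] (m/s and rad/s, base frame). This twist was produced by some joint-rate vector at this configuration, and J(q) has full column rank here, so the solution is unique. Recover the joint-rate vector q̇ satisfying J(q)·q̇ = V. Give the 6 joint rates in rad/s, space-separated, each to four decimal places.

0.4890 0.2000 0.1960 0.3570 -0.4450 0.7770

o_n = [0.0159, -0.4024, 0.5907]
J₁: ẑ×o_n = [0.4024, 0.0159, -0.0000], ω = ẑ
J2: z=[-0.8290, 0.5592, 0.0000] o=[0.1118, 0.1658, 0.5100] → [0.0451, 0.0669, 0.5248, -0.8290, 0.5592, 0.0000]
J3: z=[-0.5591, -0.8289, 0.0175] o=[-0.1548, 0.3606, 1.2199] → [0.5349, -0.3488, 0.5681, -0.5591, -0.8289, 0.0175]
J4: z=[0.6928, -0.4555, 0.5591] o=[-0.0652, 0.0635, 0.8668] → [0.3863, 0.2366, -0.2859, 0.6928, -0.4555, 0.5591]
J5: z=[0.6928, -0.4555, 0.5591] o=[0.0780, -0.1892, 0.9127] → [0.2659, 0.1883, -0.1760, 0.6928, -0.4555, 0.5591]
J6: z=[0.0399, -0.7499, -0.6603] o=[0.4813, 0.0794, 0.6319] → [-0.2873, 0.3090, -0.3682, 0.0399, -0.7499, -0.6603]
q̇ = J⁺·V = [0.4890, 0.2000, 0.1960, 0.3570, -0.4450, 0.7770]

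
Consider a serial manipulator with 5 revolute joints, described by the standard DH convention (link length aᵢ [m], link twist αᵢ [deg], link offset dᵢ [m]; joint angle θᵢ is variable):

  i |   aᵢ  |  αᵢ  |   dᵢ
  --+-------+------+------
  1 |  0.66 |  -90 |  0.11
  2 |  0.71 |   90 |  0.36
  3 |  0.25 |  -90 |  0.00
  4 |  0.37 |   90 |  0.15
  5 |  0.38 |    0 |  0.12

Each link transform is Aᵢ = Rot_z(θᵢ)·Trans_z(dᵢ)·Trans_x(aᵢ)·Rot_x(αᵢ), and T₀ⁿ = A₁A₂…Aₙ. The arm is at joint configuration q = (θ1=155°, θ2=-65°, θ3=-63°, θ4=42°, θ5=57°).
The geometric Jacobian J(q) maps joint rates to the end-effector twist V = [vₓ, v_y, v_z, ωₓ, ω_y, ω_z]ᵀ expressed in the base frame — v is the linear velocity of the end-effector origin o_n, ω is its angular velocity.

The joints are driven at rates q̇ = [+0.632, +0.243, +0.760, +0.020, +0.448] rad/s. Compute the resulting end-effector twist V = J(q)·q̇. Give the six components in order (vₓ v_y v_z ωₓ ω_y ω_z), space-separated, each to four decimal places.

o_n = [-1.3622, 0.7494, 1.3188]
J₁: ẑ×o_n = [-0.7494, -1.3622, 0.0000], ω = ẑ
J2: z=[-0.4226, -0.9063, 0.0000] o=[-0.5982, 0.2789, 0.1100] → [-1.0956, 0.5109, -0.8913, -0.4226, -0.9063, 0.0000]
J3: z=[0.8214, -0.3830, 0.4226] o=[-1.0223, 0.0795, 0.7535] → [-0.4997, -0.6080, 0.4201, 0.8214, -0.3830, 0.4226]
J4: z=[-0.5331, -0.2523, 0.8075] o=[-0.9716, 0.3016, 0.8563] → [-0.4783, -0.0688, -0.3373, -0.5331, -0.2523, 0.8075]
J5: z=[0.7460, 0.3100, 0.5894] o=[-1.1992, 0.6029, 0.9860] → [0.0168, -0.3444, 0.1598, 0.7460, 0.3100, 0.5894]
V = J·q̇ = [-1.1216, -1.3545, 0.1676, 0.8451, -0.3775, 1.2334]

-1.1216 -1.3545 0.1676 0.8451 -0.3775 1.2334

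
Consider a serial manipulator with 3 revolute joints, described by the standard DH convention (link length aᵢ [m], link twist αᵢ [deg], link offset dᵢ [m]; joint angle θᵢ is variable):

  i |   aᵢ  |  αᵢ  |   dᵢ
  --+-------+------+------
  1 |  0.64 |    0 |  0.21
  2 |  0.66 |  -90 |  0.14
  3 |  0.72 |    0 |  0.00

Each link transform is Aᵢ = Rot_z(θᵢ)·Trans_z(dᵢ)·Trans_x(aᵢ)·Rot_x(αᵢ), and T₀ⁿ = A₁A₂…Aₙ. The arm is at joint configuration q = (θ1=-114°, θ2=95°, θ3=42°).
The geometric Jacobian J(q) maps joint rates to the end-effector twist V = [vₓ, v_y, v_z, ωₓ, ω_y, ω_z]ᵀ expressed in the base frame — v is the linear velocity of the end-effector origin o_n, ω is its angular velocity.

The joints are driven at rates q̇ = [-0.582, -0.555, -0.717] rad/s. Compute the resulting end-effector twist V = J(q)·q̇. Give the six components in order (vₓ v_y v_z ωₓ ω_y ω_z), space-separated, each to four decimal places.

o_n = [0.8696, -0.9737, -0.1318]
J₁: ẑ×o_n = [0.9737, 0.8696, -0.0000], ω = ẑ
J2: z=[0.0000, 0.0000, 1.0000] o=[-0.2603, -0.5847, 0.2100] → [0.3891, 1.1300, -0.0000, 0.0000, 0.0000, 1.0000]
J3: z=[0.3256, 0.9455, 0.0000] o=[0.3637, -0.7995, 0.3500] → [-0.4555, 0.1569, -0.5351, 0.3256, 0.9455, 0.0000]
V = J·q̇ = [-0.4560, -1.2457, 0.3836, -0.2334, -0.6779, -1.1370]

-0.4560 -1.2457 0.3836 -0.2334 -0.6779 -1.1370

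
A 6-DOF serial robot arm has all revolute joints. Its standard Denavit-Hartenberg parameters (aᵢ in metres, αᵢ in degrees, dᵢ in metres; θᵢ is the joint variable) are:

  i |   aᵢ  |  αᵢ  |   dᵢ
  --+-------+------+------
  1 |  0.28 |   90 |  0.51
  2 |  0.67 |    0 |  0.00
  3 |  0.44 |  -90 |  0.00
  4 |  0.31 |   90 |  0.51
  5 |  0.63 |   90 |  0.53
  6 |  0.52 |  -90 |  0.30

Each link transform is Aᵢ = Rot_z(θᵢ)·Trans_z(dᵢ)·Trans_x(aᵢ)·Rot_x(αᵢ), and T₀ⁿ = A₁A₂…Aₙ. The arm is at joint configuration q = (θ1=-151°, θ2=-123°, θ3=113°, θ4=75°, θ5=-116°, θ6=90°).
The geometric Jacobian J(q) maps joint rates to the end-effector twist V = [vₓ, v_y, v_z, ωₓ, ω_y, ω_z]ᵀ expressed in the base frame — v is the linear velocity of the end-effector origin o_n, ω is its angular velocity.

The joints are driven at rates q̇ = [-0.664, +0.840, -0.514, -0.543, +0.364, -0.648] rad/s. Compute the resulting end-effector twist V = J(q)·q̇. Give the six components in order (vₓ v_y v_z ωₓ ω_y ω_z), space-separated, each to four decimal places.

o_n = [-1.3793, -0.1934, -0.2197]
J₁: ẑ×o_n = [0.1934, -1.3793, 0.0000], ω = ẑ
J2: z=[-0.4848, 0.8746, 0.0000] o=[-0.2449, -0.1357, 0.5100] → [-0.6382, -0.3538, 1.0202, -0.4848, 0.8746, 0.0000]
J3: z=[-0.4848, 0.8746, 0.0000] o=[0.0743, 0.0412, -0.0519] → [-0.1468, -0.0813, 1.3851, -0.4848, 0.8746, 0.0000]
J4: z=[-0.1519, -0.0842, 0.9848] o=[-0.3047, -0.1689, -0.1283] → [0.0318, -1.0722, -0.0867, -0.1519, -0.0842, 0.9848]
J5: z=[-0.9575, -0.2348, -0.1677] o=[-0.3061, -0.5120, 0.3600] → [0.1896, -0.3750, -0.5571, -0.9575, -0.2348, -0.1677]
J6: z=[-0.2871, 0.8335, 0.4721] o=[-0.7953, -0.3214, -0.2741] → [-0.0151, -0.2601, 0.4500, -0.2871, 0.8335, 0.4721]
V = J·q̇ = [-0.5276, 1.2748, -0.3023, -0.2380, -0.2947, -1.5657]

-0.5276 1.2748 -0.3023 -0.2380 -0.2947 -1.5657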